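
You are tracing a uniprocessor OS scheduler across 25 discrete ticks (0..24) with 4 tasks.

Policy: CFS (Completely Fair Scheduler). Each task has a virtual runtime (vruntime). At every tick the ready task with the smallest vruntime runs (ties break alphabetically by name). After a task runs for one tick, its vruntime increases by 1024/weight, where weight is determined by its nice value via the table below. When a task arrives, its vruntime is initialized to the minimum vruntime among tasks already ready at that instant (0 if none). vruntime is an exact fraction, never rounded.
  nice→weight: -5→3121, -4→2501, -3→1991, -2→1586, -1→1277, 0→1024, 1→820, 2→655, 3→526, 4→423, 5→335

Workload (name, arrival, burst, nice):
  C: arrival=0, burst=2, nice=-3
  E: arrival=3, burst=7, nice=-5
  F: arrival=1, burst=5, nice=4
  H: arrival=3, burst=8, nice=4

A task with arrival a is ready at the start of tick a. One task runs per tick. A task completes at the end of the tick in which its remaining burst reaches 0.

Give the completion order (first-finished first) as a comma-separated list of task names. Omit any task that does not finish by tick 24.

t=0: vr[C=0] → run C
t=1: vr[C=1024/1991 F=1024/1991] → run C
t=2: vr[F=1024/1991] → run F
t=3: vr[E=2471936/842193 F=2471936/842193 H=2471936/842193] → run E
t=4: vr[E=8577317888/2628484353 F=2471936/842193 H=2471936/842193] → run F
t=5: vr[E=8577317888/2628484353 F=4510720/842193 H=2471936/842193] → run H
t=6: vr[E=8577317888/2628484353 F=4510720/842193 H=4510720/842193] → run E
t=7: vr[E=9439723520/2628484353 F=4510720/842193 H=4510720/842193] → run E
t=8: vr[E=10302129152/2628484353 F=4510720/842193 H=4510720/842193] → run E
t=9: vr[E=11164534784/2628484353 F=4510720/842193 H=4510720/842193] → run E
t=10: vr[E=12026940416/2628484353 F=4510720/842193 H=4510720/842193] → run E
t=11: vr[E=12889346048/2628484353 F=4510720/842193 H=4510720/842193] → run E
t=12: vr[F=4510720/842193 H=4510720/842193] → run F
t=13: vr[F=2183168/280731 H=4510720/842193] → run H
t=14: vr[F=2183168/280731 H=2183168/280731] → run F
t=15: vr[F=8588288/842193 H=2183168/280731] → run H
t=16: vr[F=8588288/842193 H=8588288/842193] → run F
t=17: vr[H=8588288/842193] → run H
t=18: vr[H=10627072/842193] → run H
t=19: vr[H=4221952/280731] → run H
t=20: vr[H=14704640/842193] → run H
t=21: vr[H=16743424/842193] → run H
t=22: (idle)
t=23: (idle)
t=24: (idle)

completion order = C, E, F, H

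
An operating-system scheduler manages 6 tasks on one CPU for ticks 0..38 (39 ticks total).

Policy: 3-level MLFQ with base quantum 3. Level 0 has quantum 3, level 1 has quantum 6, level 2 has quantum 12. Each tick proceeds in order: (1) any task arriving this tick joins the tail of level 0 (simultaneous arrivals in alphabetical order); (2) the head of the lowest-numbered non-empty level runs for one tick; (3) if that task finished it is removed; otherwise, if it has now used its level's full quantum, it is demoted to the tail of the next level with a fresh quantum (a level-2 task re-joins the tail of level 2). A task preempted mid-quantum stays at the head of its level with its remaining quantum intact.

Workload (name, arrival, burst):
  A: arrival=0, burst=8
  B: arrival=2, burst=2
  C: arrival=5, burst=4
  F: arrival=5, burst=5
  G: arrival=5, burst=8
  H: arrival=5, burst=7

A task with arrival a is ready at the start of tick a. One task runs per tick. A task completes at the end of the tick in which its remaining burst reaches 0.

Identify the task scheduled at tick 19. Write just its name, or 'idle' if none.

t=0: L0/L1/L2 = A/-/- → run A
t=1: L0/L1/L2 = A/-/- → run A
t=2: L0/L1/L2 = AB/-/- → run A
t=3: L0/L1/L2 = B/A/- → run B
t=4: L0/L1/L2 = B/A/- → run B
t=5: L0/L1/L2 = CFGH/A/- → run C
t=6: L0/L1/L2 = CFGH/A/- → run C
t=7: L0/L1/L2 = CFGH/A/- → run C
t=8: L0/L1/L2 = FGH/AC/- → run F
t=9: L0/L1/L2 = FGH/AC/- → run F
t=10: L0/L1/L2 = FGH/AC/- → run F
t=11: L0/L1/L2 = GH/ACF/- → run G
t=12: L0/L1/L2 = GH/ACF/- → run G
t=13: L0/L1/L2 = GH/ACF/- → run G
t=14: L0/L1/L2 = H/ACFG/- → run H
t=15: L0/L1/L2 = H/ACFG/- → run H
t=16: L0/L1/L2 = H/ACFG/- → run H
t=17: L0/L1/L2 = -/ACFGH/- → run A
t=18: L0/L1/L2 = -/ACFGH/- → run A
t=19: L0/L1/L2 = -/ACFGH/- → run A
t=20: L0/L1/L2 = -/ACFGH/- → run A
t=21: L0/L1/L2 = -/ACFGH/- → run A
t=22: L0/L1/L2 = -/CFGH/- → run C
t=23: L0/L1/L2 = -/FGH/- → run F
t=24: L0/L1/L2 = -/FGH/- → run F
t=25: L0/L1/L2 = -/GH/- → run G
t=26: L0/L1/L2 = -/GH/- → run G
t=27: L0/L1/L2 = -/GH/- → run G
t=28: L0/L1/L2 = -/GH/- → run G
t=29: L0/L1/L2 = -/GH/- → run G
t=30: L0/L1/L2 = -/H/- → run H
t=31: L0/L1/L2 = -/H/- → run H
t=32: L0/L1/L2 = -/H/- → run H
t=33: L0/L1/L2 = -/H/- → run H
t=34: (idle)
t=35: (idle)
t=36: (idle)
t=37: (idle)
t=38: (idle)

running at tick 19 = A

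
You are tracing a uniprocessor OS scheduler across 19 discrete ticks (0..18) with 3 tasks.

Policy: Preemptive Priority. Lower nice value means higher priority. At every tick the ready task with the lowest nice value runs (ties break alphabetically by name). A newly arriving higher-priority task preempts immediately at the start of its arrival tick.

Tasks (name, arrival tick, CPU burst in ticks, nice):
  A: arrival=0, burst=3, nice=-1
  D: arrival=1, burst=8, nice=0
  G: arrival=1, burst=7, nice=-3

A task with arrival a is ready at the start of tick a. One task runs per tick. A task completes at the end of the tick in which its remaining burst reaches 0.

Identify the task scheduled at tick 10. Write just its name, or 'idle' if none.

t=0: ready={A} → run A
t=1: ready={A,D,G} → run G
t=2: ready={A,D,G} → run G
t=3: ready={A,D,G} → run G
t=4: ready={A,D,G} → run G
t=5: ready={A,D,G} → run G
t=6: ready={A,D,G} → run G
t=7: ready={A,D,G} → run G
t=8: ready={A,D} → run A
t=9: ready={A,D} → run A
t=10: ready={D} → run D
t=11: ready={D} → run D
t=12: ready={D} → run D
t=13: ready={D} → run D
t=14: ready={D} → run D
t=15: ready={D} → run D
t=16: ready={D} → run D
t=17: ready={D} → run D
t=18: (idle)

running at tick 10 = D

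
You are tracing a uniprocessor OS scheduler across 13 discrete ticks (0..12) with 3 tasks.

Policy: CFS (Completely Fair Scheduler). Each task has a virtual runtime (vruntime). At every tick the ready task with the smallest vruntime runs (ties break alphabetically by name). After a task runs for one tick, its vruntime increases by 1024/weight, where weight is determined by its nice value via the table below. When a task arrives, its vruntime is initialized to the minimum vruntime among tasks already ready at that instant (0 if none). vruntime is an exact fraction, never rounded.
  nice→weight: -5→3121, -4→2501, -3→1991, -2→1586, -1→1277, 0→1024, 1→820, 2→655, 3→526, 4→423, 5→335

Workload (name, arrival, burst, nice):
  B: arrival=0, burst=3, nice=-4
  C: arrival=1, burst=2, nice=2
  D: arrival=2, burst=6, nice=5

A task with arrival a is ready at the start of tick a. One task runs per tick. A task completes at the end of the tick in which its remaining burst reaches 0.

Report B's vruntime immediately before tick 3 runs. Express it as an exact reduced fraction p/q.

vruntime(B, start of tick 3) = 2048/2501

t=0: vr[B=0] → run B
t=1: vr[B=1024/2501 C=1024/2501] → run B
t=2: vr[B=2048/2501 C=1024/2501 D=1024/2501] → run C
t=3: vr[B=2048/2501 C=3231744/1638155 D=1024/2501] → run D
t=4: vr[B=2048/2501 C=3231744/1638155 D=2904064/837835] → run B
t=5: vr[C=3231744/1638155 D=2904064/837835] → run C
t=6: vr[D=2904064/837835] → run D
t=7: vr[D=5465088/837835] → run D
t=8: vr[D=8026112/837835] → run D
t=9: vr[D=10587136/837835] → run D
t=10: vr[D=2629632/167567] → run D
t=11: (idle)
t=12: (idle)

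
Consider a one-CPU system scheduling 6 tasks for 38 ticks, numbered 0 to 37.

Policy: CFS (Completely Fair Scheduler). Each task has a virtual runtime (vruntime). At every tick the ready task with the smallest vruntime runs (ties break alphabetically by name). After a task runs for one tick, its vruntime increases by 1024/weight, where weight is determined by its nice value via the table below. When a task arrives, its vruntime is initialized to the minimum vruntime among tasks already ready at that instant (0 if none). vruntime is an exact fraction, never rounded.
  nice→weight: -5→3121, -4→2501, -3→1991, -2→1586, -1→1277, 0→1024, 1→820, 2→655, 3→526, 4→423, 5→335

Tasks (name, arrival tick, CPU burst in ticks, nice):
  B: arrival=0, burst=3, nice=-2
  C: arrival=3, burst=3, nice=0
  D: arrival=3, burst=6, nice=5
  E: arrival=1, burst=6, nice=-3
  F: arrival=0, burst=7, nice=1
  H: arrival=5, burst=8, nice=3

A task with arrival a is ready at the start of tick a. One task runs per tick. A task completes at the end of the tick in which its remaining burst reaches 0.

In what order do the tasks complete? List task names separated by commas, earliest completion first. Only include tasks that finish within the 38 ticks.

t=0: vr[B=0 F=0] → run B
t=1: vr[B=512/793 E=0 F=0] → run E
t=2: vr[B=512/793 E=1024/1991 F=0] → run F
t=3: vr[B=512/793 C=1024/1991 D=1024/1991 E=1024/1991 F=256/205] → run C
t=4: vr[B=512/793 C=3015/1991 D=1024/1991 E=1024/1991 F=256/205] → run D
t=5: vr[B=512/793 C=3015/1991 D=2381824/666985 E=1024/1991 F=256/205 H=1024/1991] → run E
t=6: vr[B=512/793 C=3015/1991 D=2381824/666985 E=2048/1991 F=256/205 H=1024/1991] → run H
t=7: vr[B=512/793 C=3015/1991 D=2381824/666985 E=2048/1991 F=256/205 H=1288704/523633] → run B
t=8: vr[B=1024/793 C=3015/1991 D=2381824/666985 E=2048/1991 F=256/205 H=1288704/523633] → run E
t=9: vr[B=1024/793 C=3015/1991 D=2381824/666985 E=3072/1991 F=256/205 H=1288704/523633] → run F
t=10: vr[B=1024/793 C=3015/1991 D=2381824/666985 E=3072/1991 F=512/205 H=1288704/523633] → run B
t=11: vr[C=3015/1991 D=2381824/666985 E=3072/1991 F=512/205 H=1288704/523633] → run C
t=12: vr[C=5006/1991 D=2381824/666985 E=3072/1991 F=512/205 H=1288704/523633] → run E
t=13: vr[C=5006/1991 D=2381824/666985 E=4096/1991 F=512/205 H=1288704/523633] → run E
t=14: vr[C=5006/1991 D=2381824/666985 E=5120/1991 F=512/205 H=1288704/523633] → run H
t=15: vr[C=5006/1991 D=2381824/666985 E=5120/1991 F=512/205 H=2308096/523633] → run F
t=16: vr[C=5006/1991 D=2381824/666985 E=5120/1991 F=768/205 H=2308096/523633] → run C
t=17: vr[D=2381824/666985 E=5120/1991 F=768/205 H=2308096/523633] → run E
t=18: vr[D=2381824/666985 F=768/205 H=2308096/523633] → run D
t=19: vr[D=4420608/666985 F=768/205 H=2308096/523633] → run F
t=20: vr[D=4420608/666985 F=1024/205 H=2308096/523633] → run H
t=21: vr[D=4420608/666985 F=1024/205 H=3327488/523633] → run F
t=22: vr[D=4420608/666985 F=256/41 H=3327488/523633] → run F
t=23: vr[D=4420608/666985 F=1536/205 H=3327488/523633] → run H
t=24: vr[D=4420608/666985 F=1536/205 H=4346880/523633] → run D
t=25: vr[D=6459392/666985 F=1536/205 H=4346880/523633] → run F
t=26: vr[D=6459392/666985 H=4346880/523633] → run H
t=27: vr[D=6459392/666985 H=5366272/523633] → run D
t=28: vr[D=8498176/666985 H=5366272/523633] → run H
t=29: vr[D=8498176/666985 H=6385664/523633] → run H
t=30: vr[D=8498176/666985 H=7405056/523633] → run D
t=31: vr[D=2107392/133397 H=7405056/523633] → run H
t=32: vr[D=2107392/133397] → run D
t=33: (idle)
t=34: (idle)
t=35: (idle)
t=36: (idle)
t=37: (idle)

completion order = B, C, E, F, H, D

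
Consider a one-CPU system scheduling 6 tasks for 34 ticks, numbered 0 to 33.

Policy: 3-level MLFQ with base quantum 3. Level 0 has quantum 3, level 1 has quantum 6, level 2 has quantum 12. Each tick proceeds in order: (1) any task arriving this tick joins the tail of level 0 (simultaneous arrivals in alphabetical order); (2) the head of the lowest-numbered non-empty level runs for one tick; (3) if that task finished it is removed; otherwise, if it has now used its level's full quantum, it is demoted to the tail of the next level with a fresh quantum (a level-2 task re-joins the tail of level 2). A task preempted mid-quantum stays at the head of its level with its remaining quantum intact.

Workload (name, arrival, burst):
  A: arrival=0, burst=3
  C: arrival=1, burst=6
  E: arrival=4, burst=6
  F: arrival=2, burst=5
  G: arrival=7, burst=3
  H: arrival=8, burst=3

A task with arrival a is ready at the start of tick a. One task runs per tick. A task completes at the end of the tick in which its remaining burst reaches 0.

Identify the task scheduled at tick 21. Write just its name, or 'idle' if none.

running at tick 21 = F

t=0: L0/L1/L2 = A/-/- → run A
t=1: L0/L1/L2 = AC/-/- → run A
t=2: L0/L1/L2 = ACF/-/- → run A
t=3: L0/L1/L2 = CF/-/- → run C
t=4: L0/L1/L2 = CFE/-/- → run C
t=5: L0/L1/L2 = CFE/-/- → run C
t=6: L0/L1/L2 = FE/C/- → run F
t=7: L0/L1/L2 = FEG/C/- → run F
t=8: L0/L1/L2 = FEGH/C/- → run F
t=9: L0/L1/L2 = EGH/CF/- → run E
t=10: L0/L1/L2 = EGH/CF/- → run E
t=11: L0/L1/L2 = EGH/CF/- → run E
t=12: L0/L1/L2 = GH/CFE/- → run G
t=13: L0/L1/L2 = GH/CFE/- → run G
t=14: L0/L1/L2 = GH/CFE/- → run G
t=15: L0/L1/L2 = H/CFE/- → run H
t=16: L0/L1/L2 = H/CFE/- → run H
t=17: L0/L1/L2 = H/CFE/- → run H
t=18: L0/L1/L2 = -/CFE/- → run C
t=19: L0/L1/L2 = -/CFE/- → run C
t=20: L0/L1/L2 = -/CFE/- → run C
t=21: L0/L1/L2 = -/FE/- → run F
t=22: L0/L1/L2 = -/FE/- → run F
t=23: L0/L1/L2 = -/E/- → run E
t=24: L0/L1/L2 = -/E/- → run E
t=25: L0/L1/L2 = -/E/- → run E
t=26: (idle)
t=27: (idle)
t=28: (idle)
t=29: (idle)
t=30: (idle)
t=31: (idle)
t=32: (idle)
t=33: (idle)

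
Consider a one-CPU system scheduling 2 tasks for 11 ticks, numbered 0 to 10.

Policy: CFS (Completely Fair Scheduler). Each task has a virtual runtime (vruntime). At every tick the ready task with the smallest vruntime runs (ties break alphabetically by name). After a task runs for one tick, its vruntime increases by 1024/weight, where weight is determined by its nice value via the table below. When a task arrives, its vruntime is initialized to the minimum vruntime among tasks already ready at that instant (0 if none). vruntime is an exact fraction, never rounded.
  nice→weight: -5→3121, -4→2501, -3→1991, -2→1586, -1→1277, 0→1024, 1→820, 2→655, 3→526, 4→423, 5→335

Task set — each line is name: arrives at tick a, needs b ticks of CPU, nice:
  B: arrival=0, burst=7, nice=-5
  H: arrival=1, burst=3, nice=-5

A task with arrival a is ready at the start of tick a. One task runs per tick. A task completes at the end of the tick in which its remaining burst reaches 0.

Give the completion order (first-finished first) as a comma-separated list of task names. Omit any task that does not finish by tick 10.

completion order = H, B

t=0: vr[B=0] → run B
t=1: vr[B=1024/3121 H=1024/3121] → run B
t=2: vr[B=2048/3121 H=1024/3121] → run H
t=3: vr[B=2048/3121 H=2048/3121] → run B
t=4: vr[B=3072/3121 H=2048/3121] → run H
t=5: vr[B=3072/3121 H=3072/3121] → run B
t=6: vr[B=4096/3121 H=3072/3121] → run H
t=7: vr[B=4096/3121] → run B
t=8: vr[B=5120/3121] → run B
t=9: vr[B=6144/3121] → run B
t=10: (idle)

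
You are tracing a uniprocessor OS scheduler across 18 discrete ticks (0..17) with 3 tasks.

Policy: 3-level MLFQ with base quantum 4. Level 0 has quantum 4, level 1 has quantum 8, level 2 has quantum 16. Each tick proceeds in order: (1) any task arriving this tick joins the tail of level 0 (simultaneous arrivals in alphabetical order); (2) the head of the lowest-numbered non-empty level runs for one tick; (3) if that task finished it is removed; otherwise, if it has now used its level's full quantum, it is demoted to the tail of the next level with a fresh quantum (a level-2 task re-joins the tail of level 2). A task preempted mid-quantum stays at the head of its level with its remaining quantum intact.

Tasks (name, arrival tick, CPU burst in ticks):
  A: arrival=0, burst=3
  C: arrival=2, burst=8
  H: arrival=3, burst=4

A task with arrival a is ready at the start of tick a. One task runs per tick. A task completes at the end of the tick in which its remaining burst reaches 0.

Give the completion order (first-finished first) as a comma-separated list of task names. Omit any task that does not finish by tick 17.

t=0: L0/L1/L2 = A/-/- → run A
t=1: L0/L1/L2 = A/-/- → run A
t=2: L0/L1/L2 = AC/-/- → run A
t=3: L0/L1/L2 = CH/-/- → run C
t=4: L0/L1/L2 = CH/-/- → run C
t=5: L0/L1/L2 = CH/-/- → run C
t=6: L0/L1/L2 = CH/-/- → run C
t=7: L0/L1/L2 = H/C/- → run H
t=8: L0/L1/L2 = H/C/- → run H
t=9: L0/L1/L2 = H/C/- → run H
t=10: L0/L1/L2 = H/C/- → run H
t=11: L0/L1/L2 = -/C/- → run C
t=12: L0/L1/L2 = -/C/- → run C
t=13: L0/L1/L2 = -/C/- → run C
t=14: L0/L1/L2 = -/C/- → run C
t=15: (idle)
t=16: (idle)
t=17: (idle)

completion order = A, H, C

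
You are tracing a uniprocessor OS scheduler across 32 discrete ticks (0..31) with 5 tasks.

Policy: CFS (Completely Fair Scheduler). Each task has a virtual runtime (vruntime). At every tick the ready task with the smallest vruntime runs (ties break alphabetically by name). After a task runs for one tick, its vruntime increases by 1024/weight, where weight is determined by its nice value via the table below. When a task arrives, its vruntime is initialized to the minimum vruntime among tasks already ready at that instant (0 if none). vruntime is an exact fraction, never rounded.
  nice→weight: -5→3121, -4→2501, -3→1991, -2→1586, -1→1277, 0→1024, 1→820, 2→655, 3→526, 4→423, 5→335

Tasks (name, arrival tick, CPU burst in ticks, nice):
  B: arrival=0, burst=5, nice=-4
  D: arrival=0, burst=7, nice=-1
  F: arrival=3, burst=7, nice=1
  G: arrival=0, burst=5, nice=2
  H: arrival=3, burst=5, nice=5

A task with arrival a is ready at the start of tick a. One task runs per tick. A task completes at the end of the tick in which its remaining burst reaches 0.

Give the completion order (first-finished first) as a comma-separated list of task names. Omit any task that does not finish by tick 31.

t=0: vr[B=0 D=0 G=0] → run B
t=1: vr[B=1024/2501 D=0 G=0] → run D
t=2: vr[B=1024/2501 D=1024/1277 G=0] → run G
t=3: vr[B=1024/2501 D=1024/1277 F=1024/2501 G=1024/655 H=1024/2501] → run B
t=4: vr[B=2048/2501 D=1024/1277 F=1024/2501 G=1024/655 H=1024/2501] → run F
t=5: vr[B=2048/2501 D=1024/1277 F=20736/12505 G=1024/655 H=1024/2501] → run H
t=6: vr[B=2048/2501 D=1024/1277 F=20736/12505 G=1024/655 H=2904064/837835] → run D
t=7: vr[B=2048/2501 D=2048/1277 F=20736/12505 G=1024/655 H=2904064/837835] → run B
t=8: vr[B=3072/2501 D=2048/1277 F=20736/12505 G=1024/655 H=2904064/837835] → run B
t=9: vr[B=4096/2501 D=2048/1277 F=20736/12505 G=1024/655 H=2904064/837835] → run G
t=10: vr[B=4096/2501 D=2048/1277 F=20736/12505 G=2048/655 H=2904064/837835] → run D
t=11: vr[B=4096/2501 D=3072/1277 F=20736/12505 G=2048/655 H=2904064/837835] → run B
t=12: vr[D=3072/1277 F=20736/12505 G=2048/655 H=2904064/837835] → run F
t=13: vr[D=3072/1277 F=36352/12505 G=2048/655 H=2904064/837835] → run D
t=14: vr[D=4096/1277 F=36352/12505 G=2048/655 H=2904064/837835] → run F
t=15: vr[D=4096/1277 F=51968/12505 G=2048/655 H=2904064/837835] → run G
t=16: vr[D=4096/1277 F=51968/12505 G=3072/655 H=2904064/837835] → run D
t=17: vr[D=5120/1277 F=51968/12505 G=3072/655 H=2904064/837835] → run H
t=18: vr[D=5120/1277 F=51968/12505 G=3072/655 H=5465088/837835] → run D
t=19: vr[D=6144/1277 F=51968/12505 G=3072/655 H=5465088/837835] → run F
t=20: vr[D=6144/1277 F=67584/12505 G=3072/655 H=5465088/837835] → run G
t=21: vr[D=6144/1277 F=67584/12505 G=4096/655 H=5465088/837835] → run D
t=22: vr[F=67584/12505 G=4096/655 H=5465088/837835] → run F
t=23: vr[F=16640/2501 G=4096/655 H=5465088/837835] → run G
t=24: vr[F=16640/2501 H=5465088/837835] → run H
t=25: vr[F=16640/2501 H=8026112/837835] → run F
t=26: vr[F=98816/12505 H=8026112/837835] → run F
t=27: vr[H=8026112/837835] → run H
t=28: vr[H=10587136/837835] → run H
t=29: (idle)
t=30: (idle)
t=31: (idle)

completion order = B, D, G, F, H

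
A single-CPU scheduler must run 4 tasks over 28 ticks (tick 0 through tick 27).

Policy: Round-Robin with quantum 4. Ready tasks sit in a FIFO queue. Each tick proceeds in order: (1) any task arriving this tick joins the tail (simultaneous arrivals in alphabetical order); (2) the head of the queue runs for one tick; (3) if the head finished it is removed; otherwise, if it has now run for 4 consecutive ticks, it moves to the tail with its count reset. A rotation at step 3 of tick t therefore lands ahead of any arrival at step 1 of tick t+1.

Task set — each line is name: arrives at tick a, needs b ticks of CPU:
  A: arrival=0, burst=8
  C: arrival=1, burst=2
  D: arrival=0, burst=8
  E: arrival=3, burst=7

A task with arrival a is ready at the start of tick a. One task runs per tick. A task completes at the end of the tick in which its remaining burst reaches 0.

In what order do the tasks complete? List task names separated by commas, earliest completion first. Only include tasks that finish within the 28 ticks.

t=0: queue=[A,D] q_used=0 → run A
t=1: queue=[A,D,C] q_used=1 → run A
t=2: queue=[A,D,C] q_used=2 → run A
t=3: queue=[A,D,C,E] q_used=3 → run A
t=4: queue=[D,C,E,A] q_used=0 → run D
t=5: queue=[D,C,E,A] q_used=1 → run D
t=6: queue=[D,C,E,A] q_used=2 → run D
t=7: queue=[D,C,E,A] q_used=3 → run D
t=8: queue=[C,E,A,D] q_used=0 → run C
t=9: queue=[C,E,A,D] q_used=1 → run C
t=10: queue=[E,A,D] q_used=0 → run E
t=11: queue=[E,A,D] q_used=1 → run E
t=12: queue=[E,A,D] q_used=2 → run E
t=13: queue=[E,A,D] q_used=3 → run E
t=14: queue=[A,D,E] q_used=0 → run A
t=15: queue=[A,D,E] q_used=1 → run A
t=16: queue=[A,D,E] q_used=2 → run A
t=17: queue=[A,D,E] q_used=3 → run A
t=18: queue=[D,E] q_used=0 → run D
t=19: queue=[D,E] q_used=1 → run D
t=20: queue=[D,E] q_used=2 → run D
t=21: queue=[D,E] q_used=3 → run D
t=22: queue=[E] q_used=0 → run E
t=23: queue=[E] q_used=1 → run E
t=24: queue=[E] q_used=2 → run E
t=25: (idle)
t=26: (idle)
t=27: (idle)

completion order = C, A, D, E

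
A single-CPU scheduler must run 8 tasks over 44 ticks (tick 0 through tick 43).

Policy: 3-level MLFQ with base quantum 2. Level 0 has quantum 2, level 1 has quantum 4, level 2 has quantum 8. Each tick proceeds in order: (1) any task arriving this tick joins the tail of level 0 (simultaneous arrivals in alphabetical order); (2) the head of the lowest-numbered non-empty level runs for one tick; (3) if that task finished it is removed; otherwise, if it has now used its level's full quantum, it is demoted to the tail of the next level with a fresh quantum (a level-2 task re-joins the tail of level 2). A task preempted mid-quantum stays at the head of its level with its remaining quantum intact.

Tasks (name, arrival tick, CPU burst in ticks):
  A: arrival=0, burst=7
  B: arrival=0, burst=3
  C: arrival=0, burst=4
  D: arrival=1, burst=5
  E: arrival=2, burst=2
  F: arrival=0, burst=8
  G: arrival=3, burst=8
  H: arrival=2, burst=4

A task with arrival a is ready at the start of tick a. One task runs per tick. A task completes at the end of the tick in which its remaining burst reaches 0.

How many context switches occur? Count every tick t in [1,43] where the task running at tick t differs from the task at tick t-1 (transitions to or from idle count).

context switches = 18

t=0: L0/L1/L2 = ABCF/-/- → run A
t=1: L0/L1/L2 = ABCFD/-/- → run A
t=2: L0/L1/L2 = BCFDEH/A/- → run B
t=3: L0/L1/L2 = BCFDEHG/A/- → run B
t=4: L0/L1/L2 = CFDEHG/AB/- → run C
t=5: L0/L1/L2 = CFDEHG/AB/- → run C
t=6: L0/L1/L2 = FDEHG/ABC/- → run F
t=7: L0/L1/L2 = FDEHG/ABC/- → run F
t=8: L0/L1/L2 = DEHG/ABCF/- → run D
t=9: L0/L1/L2 = DEHG/ABCF/- → run D
t=10: L0/L1/L2 = EHG/ABCFD/- → run E
t=11: L0/L1/L2 = EHG/ABCFD/- → run E
t=12: L0/L1/L2 = HG/ABCFD/- → run H
t=13: L0/L1/L2 = HG/ABCFD/- → run H
t=14: L0/L1/L2 = G/ABCFDH/- → run G
t=15: L0/L1/L2 = G/ABCFDH/- → run G
t=16: L0/L1/L2 = -/ABCFDHG/- → run A
t=17: L0/L1/L2 = -/ABCFDHG/- → run A
t=18: L0/L1/L2 = -/ABCFDHG/- → run A
t=19: L0/L1/L2 = -/ABCFDHG/- → run A
t=20: L0/L1/L2 = -/BCFDHG/A → run B
t=21: L0/L1/L2 = -/CFDHG/A → run C
t=22: L0/L1/L2 = -/CFDHG/A → run C
t=23: L0/L1/L2 = -/FDHG/A → run F
t=24: L0/L1/L2 = -/FDHG/A → run F
t=25: L0/L1/L2 = -/FDHG/A → run F
t=26: L0/L1/L2 = -/FDHG/A → run F
t=27: L0/L1/L2 = -/DHG/AF → run D
t=28: L0/L1/L2 = -/DHG/AF → run D
t=29: L0/L1/L2 = -/DHG/AF → run D
t=30: L0/L1/L2 = -/HG/AF → run H
t=31: L0/L1/L2 = -/HG/AF → run H
t=32: L0/L1/L2 = -/G/AF → run G
t=33: L0/L1/L2 = -/G/AF → run G
t=34: L0/L1/L2 = -/G/AF → run G
t=35: L0/L1/L2 = -/G/AF → run G
t=36: L0/L1/L2 = -/-/AFG → run A
t=37: L0/L1/L2 = -/-/FG → run F
t=38: L0/L1/L2 = -/-/FG → run F
t=39: L0/L1/L2 = -/-/G → run G
t=40: L0/L1/L2 = -/-/G → run G
t=41: (idle)
t=42: (idle)
t=43: (idle)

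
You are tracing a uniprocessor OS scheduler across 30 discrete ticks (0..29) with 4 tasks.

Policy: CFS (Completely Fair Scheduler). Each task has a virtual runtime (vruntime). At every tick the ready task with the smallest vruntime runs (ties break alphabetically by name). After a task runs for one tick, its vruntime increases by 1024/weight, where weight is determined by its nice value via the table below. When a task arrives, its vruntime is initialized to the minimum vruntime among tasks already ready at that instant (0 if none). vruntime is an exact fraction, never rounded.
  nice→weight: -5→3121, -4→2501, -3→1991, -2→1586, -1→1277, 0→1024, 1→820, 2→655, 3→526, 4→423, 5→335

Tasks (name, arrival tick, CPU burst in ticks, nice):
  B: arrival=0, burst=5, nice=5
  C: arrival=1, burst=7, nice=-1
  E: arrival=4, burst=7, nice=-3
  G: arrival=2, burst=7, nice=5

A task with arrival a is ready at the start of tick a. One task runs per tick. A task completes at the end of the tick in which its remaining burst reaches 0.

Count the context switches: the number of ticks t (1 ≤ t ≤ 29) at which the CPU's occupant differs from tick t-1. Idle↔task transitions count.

context switches = 18

t=0: vr[B=0] → run B
t=1: vr[B=1024/335 C=1024/335] → run B
t=2: vr[B=2048/335 C=1024/335 G=1024/335] → run C
t=3: vr[B=2048/335 C=1650688/427795 G=1024/335] → run G
t=4: vr[B=2048/335 C=1650688/427795 E=1650688/427795 G=2048/335] → run C
t=5: vr[B=2048/335 C=1993728/427795 E=1650688/427795 G=2048/335] → run E
t=6: vr[B=2048/335 C=1993728/427795 E=3724581888/851739845 G=2048/335] → run E
t=7: vr[B=2048/335 C=1993728/427795 E=4162643968/851739845 G=2048/335] → run C
t=8: vr[B=2048/335 C=2336768/427795 E=4162643968/851739845 G=2048/335] → run E
t=9: vr[B=2048/335 C=2336768/427795 E=4600706048/851739845 G=2048/335] → run E
t=10: vr[B=2048/335 C=2336768/427795 E=5038768128/851739845 G=2048/335] → run C
t=11: vr[B=2048/335 C=2679808/427795 E=5038768128/851739845 G=2048/335] → run E
t=12: vr[B=2048/335 C=2679808/427795 E=5476830208/851739845 G=2048/335] → run B
t=13: vr[B=3072/335 C=2679808/427795 E=5476830208/851739845 G=2048/335] → run G
t=14: vr[B=3072/335 C=2679808/427795 E=5476830208/851739845 G=3072/335] → run C
t=15: vr[B=3072/335 C=3022848/427795 E=5476830208/851739845 G=3072/335] → run E
t=16: vr[B=3072/335 C=3022848/427795 E=5914892288/851739845 G=3072/335] → run E
t=17: vr[B=3072/335 C=3022848/427795 G=3072/335] → run C
t=18: vr[B=3072/335 C=3365888/427795 G=3072/335] → run C
t=19: vr[B=3072/335 G=3072/335] → run B
t=20: vr[B=4096/335 G=3072/335] → run G
t=21: vr[B=4096/335 G=4096/335] → run B
t=22: vr[G=4096/335] → run G
t=23: vr[G=1024/67] → run G
t=24: vr[G=6144/335] → run G
t=25: vr[G=7168/335] → run G
t=26: (idle)
t=27: (idle)
t=28: (idle)
t=29: (idle)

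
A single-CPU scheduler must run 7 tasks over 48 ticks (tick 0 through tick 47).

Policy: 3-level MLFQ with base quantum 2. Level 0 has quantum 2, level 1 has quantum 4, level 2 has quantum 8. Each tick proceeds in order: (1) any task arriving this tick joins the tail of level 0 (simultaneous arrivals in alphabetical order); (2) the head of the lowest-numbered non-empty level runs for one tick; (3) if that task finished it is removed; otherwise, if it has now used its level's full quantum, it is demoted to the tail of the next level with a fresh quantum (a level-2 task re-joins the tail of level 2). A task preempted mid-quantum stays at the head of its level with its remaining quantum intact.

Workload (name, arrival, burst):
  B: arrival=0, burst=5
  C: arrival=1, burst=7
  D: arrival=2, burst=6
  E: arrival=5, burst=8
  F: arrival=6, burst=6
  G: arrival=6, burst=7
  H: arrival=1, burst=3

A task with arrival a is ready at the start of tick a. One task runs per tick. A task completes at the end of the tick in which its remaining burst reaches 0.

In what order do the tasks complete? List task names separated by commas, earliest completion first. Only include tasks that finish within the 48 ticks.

completion order = B, H, D, F, C, E, G

t=0: L0/L1/L2 = B/-/- → run B
t=1: L0/L1/L2 = BCH/-/- → run B
t=2: L0/L1/L2 = CHD/B/- → run C
t=3: L0/L1/L2 = CHD/B/- → run C
t=4: L0/L1/L2 = HD/BC/- → run H
t=5: L0/L1/L2 = HDE/BC/- → run H
t=6: L0/L1/L2 = DEFG/BCH/- → run D
t=7: L0/L1/L2 = DEFG/BCH/- → run D
t=8: L0/L1/L2 = EFG/BCHD/- → run E
t=9: L0/L1/L2 = EFG/BCHD/- → run E
t=10: L0/L1/L2 = FG/BCHDE/- → run F
t=11: L0/L1/L2 = FG/BCHDE/- → run F
t=12: L0/L1/L2 = G/BCHDEF/- → run G
t=13: L0/L1/L2 = G/BCHDEF/- → run G
t=14: L0/L1/L2 = -/BCHDEFG/- → run B
t=15: L0/L1/L2 = -/BCHDEFG/- → run B
t=16: L0/L1/L2 = -/BCHDEFG/- → run B
t=17: L0/L1/L2 = -/CHDEFG/- → run C
t=18: L0/L1/L2 = -/CHDEFG/- → run C
t=19: L0/L1/L2 = -/CHDEFG/- → run C
t=20: L0/L1/L2 = -/CHDEFG/- → run C
t=21: L0/L1/L2 = -/HDEFG/C → run H
t=22: L0/L1/L2 = -/DEFG/C → run D
t=23: L0/L1/L2 = -/DEFG/C → run D
t=24: L0/L1/L2 = -/DEFG/C → run D
t=25: L0/L1/L2 = -/DEFG/C → run D
t=26: L0/L1/L2 = -/EFG/C → run E
t=27: L0/L1/L2 = -/EFG/C → run E
t=28: L0/L1/L2 = -/EFG/C → run E
t=29: L0/L1/L2 = -/EFG/C → run E
t=30: L0/L1/L2 = -/FG/CE → run F
t=31: L0/L1/L2 = -/FG/CE → run F
t=32: L0/L1/L2 = -/FG/CE → run F
t=33: L0/L1/L2 = -/FG/CE → run F
t=34: L0/L1/L2 = -/G/CE → run G
t=35: L0/L1/L2 = -/G/CE → run G
t=36: L0/L1/L2 = -/G/CE → run G
t=37: L0/L1/L2 = -/G/CE → run G
t=38: L0/L1/L2 = -/-/CEG → run C
t=39: L0/L1/L2 = -/-/EG → run E
t=40: L0/L1/L2 = -/-/EG → run E
t=41: L0/L1/L2 = -/-/G → run G
t=42: (idle)
t=43: (idle)
t=44: (idle)
t=45: (idle)
t=46: (idle)
t=47: (idle)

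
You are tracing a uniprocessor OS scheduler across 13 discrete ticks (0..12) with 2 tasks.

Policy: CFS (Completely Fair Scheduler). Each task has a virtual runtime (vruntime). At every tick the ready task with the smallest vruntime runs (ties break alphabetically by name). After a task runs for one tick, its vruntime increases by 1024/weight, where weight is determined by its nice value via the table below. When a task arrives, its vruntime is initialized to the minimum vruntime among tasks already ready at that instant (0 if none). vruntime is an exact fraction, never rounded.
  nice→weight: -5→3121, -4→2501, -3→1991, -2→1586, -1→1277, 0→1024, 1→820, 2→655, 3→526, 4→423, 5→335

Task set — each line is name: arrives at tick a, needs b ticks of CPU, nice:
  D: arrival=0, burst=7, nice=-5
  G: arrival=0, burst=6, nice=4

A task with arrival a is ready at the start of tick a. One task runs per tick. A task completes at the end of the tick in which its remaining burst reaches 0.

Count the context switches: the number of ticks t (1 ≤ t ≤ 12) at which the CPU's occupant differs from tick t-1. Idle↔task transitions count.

t=0: vr[D=0 G=0] → run D
t=1: vr[D=1024/3121 G=0] → run G
t=2: vr[D=1024/3121 G=1024/423] → run D
t=3: vr[D=2048/3121 G=1024/423] → run D
t=4: vr[D=3072/3121 G=1024/423] → run D
t=5: vr[D=4096/3121 G=1024/423] → run D
t=6: vr[D=5120/3121 G=1024/423] → run D
t=7: vr[D=6144/3121 G=1024/423] → run D
t=8: vr[G=1024/423] → run G
t=9: vr[G=2048/423] → run G
t=10: vr[G=1024/141] → run G
t=11: vr[G=4096/423] → run G
t=12: vr[G=5120/423] → run G

context switches = 3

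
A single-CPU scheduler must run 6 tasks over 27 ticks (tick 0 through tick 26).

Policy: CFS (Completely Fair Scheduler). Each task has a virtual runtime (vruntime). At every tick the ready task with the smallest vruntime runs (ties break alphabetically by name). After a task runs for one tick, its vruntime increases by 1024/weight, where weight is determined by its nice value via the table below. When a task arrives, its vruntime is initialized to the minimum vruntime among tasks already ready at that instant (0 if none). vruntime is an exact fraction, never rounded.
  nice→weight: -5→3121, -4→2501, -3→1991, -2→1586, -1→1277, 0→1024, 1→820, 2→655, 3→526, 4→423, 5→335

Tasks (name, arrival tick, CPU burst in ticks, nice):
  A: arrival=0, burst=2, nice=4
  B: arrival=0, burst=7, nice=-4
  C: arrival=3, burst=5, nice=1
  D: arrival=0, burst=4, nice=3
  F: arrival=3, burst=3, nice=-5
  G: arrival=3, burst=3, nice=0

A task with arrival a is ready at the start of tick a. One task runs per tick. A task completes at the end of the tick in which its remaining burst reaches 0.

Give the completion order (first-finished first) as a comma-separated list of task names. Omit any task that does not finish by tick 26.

t=0: vr[A=0 B=0 D=0] → run A
t=1: vr[A=1024/423 B=0 D=0] → run B
t=2: vr[A=1024/423 B=1024/2501 D=0] → run D
t=3: vr[A=1024/423 B=1024/2501 C=1024/2501 D=512/263 F=1024/2501 G=1024/2501] → run B
t=4: vr[A=1024/423 B=2048/2501 C=1024/2501 D=512/263 F=1024/2501 G=1024/2501] → run C
t=5: vr[A=1024/423 B=2048/2501 C=20736/12505 D=512/263 F=1024/2501 G=1024/2501] → run F
t=6: vr[A=1024/423 B=2048/2501 C=20736/12505 D=512/263 F=5756928/7805621 G=1024/2501] → run G
t=7: vr[A=1024/423 B=2048/2501 C=20736/12505 D=512/263 F=5756928/7805621 G=3525/2501] → run F
t=8: vr[A=1024/423 B=2048/2501 C=20736/12505 D=512/263 F=8317952/7805621 G=3525/2501] → run B
t=9: vr[A=1024/423 B=3072/2501 C=20736/12505 D=512/263 F=8317952/7805621 G=3525/2501] → run F
t=10: vr[A=1024/423 B=3072/2501 C=20736/12505 D=512/263 G=3525/2501] → run B
t=11: vr[A=1024/423 B=4096/2501 C=20736/12505 D=512/263 G=3525/2501] → run G
t=12: vr[A=1024/423 B=4096/2501 C=20736/12505 D=512/263 G=6026/2501] → run B
t=13: vr[A=1024/423 B=5120/2501 C=20736/12505 D=512/263 G=6026/2501] → run C
t=14: vr[A=1024/423 B=5120/2501 C=36352/12505 D=512/263 G=6026/2501] → run D
t=15: vr[A=1024/423 B=5120/2501 C=36352/12505 D=1024/263 G=6026/2501] → run B
t=16: vr[A=1024/423 B=6144/2501 C=36352/12505 D=1024/263 G=6026/2501] → run G
t=17: vr[A=1024/423 B=6144/2501 C=36352/12505 D=1024/263] → run A
t=18: vr[B=6144/2501 C=36352/12505 D=1024/263] → run B
t=19: vr[C=36352/12505 D=1024/263] → run C
t=20: vr[C=51968/12505 D=1024/263] → run D
t=21: vr[C=51968/12505 D=1536/263] → run C
t=22: vr[C=67584/12505 D=1536/263] → run C
t=23: vr[D=1536/263] → run D
t=24: (idle)
t=25: (idle)
t=26: (idle)

completion order = F, G, A, B, C, D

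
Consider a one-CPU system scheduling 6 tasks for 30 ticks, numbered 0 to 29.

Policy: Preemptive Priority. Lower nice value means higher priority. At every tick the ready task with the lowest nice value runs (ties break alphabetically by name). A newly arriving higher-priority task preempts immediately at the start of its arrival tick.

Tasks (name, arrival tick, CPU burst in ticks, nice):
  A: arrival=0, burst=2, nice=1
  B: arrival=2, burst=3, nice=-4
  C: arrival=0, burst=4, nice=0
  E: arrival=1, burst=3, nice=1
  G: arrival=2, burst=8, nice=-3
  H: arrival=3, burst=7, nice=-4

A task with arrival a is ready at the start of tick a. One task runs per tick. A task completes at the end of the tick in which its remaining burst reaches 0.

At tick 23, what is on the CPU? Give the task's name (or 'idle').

t=0: ready={A,C} → run C
t=1: ready={A,C,E} → run C
t=2: ready={A,B,C,E,G} → run B
t=3: ready={A,B,C,E,G,H} → run B
t=4: ready={A,B,C,E,G,H} → run B
t=5: ready={A,C,E,G,H} → run H
t=6: ready={A,C,E,G,H} → run H
t=7: ready={A,C,E,G,H} → run H
t=8: ready={A,C,E,G,H} → run H
t=9: ready={A,C,E,G,H} → run H
t=10: ready={A,C,E,G,H} → run H
t=11: ready={A,C,E,G,H} → run H
t=12: ready={A,C,E,G} → run G
t=13: ready={A,C,E,G} → run G
t=14: ready={A,C,E,G} → run G
t=15: ready={A,C,E,G} → run G
t=16: ready={A,C,E,G} → run G
t=17: ready={A,C,E,G} → run G
t=18: ready={A,C,E,G} → run G
t=19: ready={A,C,E,G} → run G
t=20: ready={A,C,E} → run C
t=21: ready={A,C,E} → run C
t=22: ready={A,E} → run A
t=23: ready={A,E} → run A
t=24: ready={E} → run E
t=25: ready={E} → run E
t=26: ready={E} → run E
t=27: (idle)
t=28: (idle)
t=29: (idle)

running at tick 23 = A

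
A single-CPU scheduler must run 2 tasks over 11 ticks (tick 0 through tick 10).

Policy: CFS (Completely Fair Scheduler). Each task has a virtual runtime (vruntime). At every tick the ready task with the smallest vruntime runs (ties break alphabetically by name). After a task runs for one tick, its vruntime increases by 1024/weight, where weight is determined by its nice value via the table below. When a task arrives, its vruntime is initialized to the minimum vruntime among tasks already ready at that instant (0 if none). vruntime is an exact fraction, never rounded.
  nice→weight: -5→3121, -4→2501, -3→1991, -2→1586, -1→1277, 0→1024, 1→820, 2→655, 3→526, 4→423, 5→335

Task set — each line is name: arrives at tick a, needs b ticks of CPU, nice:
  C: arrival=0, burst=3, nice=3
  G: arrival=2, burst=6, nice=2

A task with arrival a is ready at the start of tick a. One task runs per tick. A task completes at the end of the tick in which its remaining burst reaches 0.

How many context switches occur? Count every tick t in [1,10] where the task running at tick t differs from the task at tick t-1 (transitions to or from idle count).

context switches = 2

t=0: vr[C=0] → run C
t=1: vr[C=512/263] → run C
t=2: vr[C=1024/263 G=1024/263] → run C
t=3: vr[G=1024/263] → run G
t=4: vr[G=940032/172265] → run G
t=5: vr[G=1209344/172265] → run G
t=6: vr[G=1478656/172265] → run G
t=7: vr[G=1747968/172265] → run G
t=8: vr[G=403456/34453] → run G
t=9: (idle)
t=10: (idle)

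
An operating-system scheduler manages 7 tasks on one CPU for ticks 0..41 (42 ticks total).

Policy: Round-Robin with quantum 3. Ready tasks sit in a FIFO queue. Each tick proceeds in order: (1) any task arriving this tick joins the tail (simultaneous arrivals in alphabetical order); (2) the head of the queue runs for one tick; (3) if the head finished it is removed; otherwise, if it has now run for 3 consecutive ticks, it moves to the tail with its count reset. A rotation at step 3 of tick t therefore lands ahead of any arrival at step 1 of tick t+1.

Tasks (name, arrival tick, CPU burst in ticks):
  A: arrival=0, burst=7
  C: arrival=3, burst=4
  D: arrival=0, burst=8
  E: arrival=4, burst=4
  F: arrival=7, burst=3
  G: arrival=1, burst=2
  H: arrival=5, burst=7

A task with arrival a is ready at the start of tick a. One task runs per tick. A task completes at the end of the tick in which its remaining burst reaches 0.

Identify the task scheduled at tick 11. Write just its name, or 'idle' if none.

running at tick 11 = C

t=0: queue=[A,D] q_used=0 → run A
t=1: queue=[A,D,G] q_used=1 → run A
t=2: queue=[A,D,G] q_used=2 → run A
t=3: queue=[D,G,A,C] q_used=0 → run D
t=4: queue=[D,G,A,C,E] q_used=1 → run D
t=5: queue=[D,G,A,C,E,H] q_used=2 → run D
t=6: queue=[G,A,C,E,H,D] q_used=0 → run G
t=7: queue=[G,A,C,E,H,D,F] q_used=1 → run G
t=8: queue=[A,C,E,H,D,F] q_used=0 → run A
t=9: queue=[A,C,E,H,D,F] q_used=1 → run A
t=10: queue=[A,C,E,H,D,F] q_used=2 → run A
t=11: queue=[C,E,H,D,F,A] q_used=0 → run C
t=12: queue=[C,E,H,D,F,A] q_used=1 → run C
t=13: queue=[C,E,H,D,F,A] q_used=2 → run C
t=14: queue=[E,H,D,F,A,C] q_used=0 → run E
t=15: queue=[E,H,D,F,A,C] q_used=1 → run E
t=16: queue=[E,H,D,F,A,C] q_used=2 → run E
t=17: queue=[H,D,F,A,C,E] q_used=0 → run H
t=18: queue=[H,D,F,A,C,E] q_used=1 → run H
t=19: queue=[H,D,F,A,C,E] q_used=2 → run H
t=20: queue=[D,F,A,C,E,H] q_used=0 → run D
t=21: queue=[D,F,A,C,E,H] q_used=1 → run D
t=22: queue=[D,F,A,C,E,H] q_used=2 → run D
t=23: queue=[F,A,C,E,H,D] q_used=0 → run F
t=24: queue=[F,A,C,E,H,D] q_used=1 → run F
t=25: queue=[F,A,C,E,H,D] q_used=2 → run F
t=26: queue=[A,C,E,H,D] q_used=0 → run A
t=27: queue=[C,E,H,D] q_used=0 → run C
t=28: queue=[E,H,D] q_used=0 → run E
t=29: queue=[H,D] q_used=0 → run H
t=30: queue=[H,D] q_used=1 → run H
t=31: queue=[H,D] q_used=2 → run H
t=32: queue=[D,H] q_used=0 → run D
t=33: queue=[D,H] q_used=1 → run D
t=34: queue=[H] q_used=0 → run H
t=35: (idle)
t=36: (idle)
t=37: (idle)
t=38: (idle)
t=39: (idle)
t=40: (idle)
t=41: (idle)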